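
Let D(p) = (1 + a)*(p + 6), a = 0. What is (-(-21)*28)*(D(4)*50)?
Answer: 294000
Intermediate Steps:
D(p) = 6 + p (D(p) = (1 + 0)*(p + 6) = 1*(6 + p) = 6 + p)
(-(-21)*28)*(D(4)*50) = (-(-21)*28)*((6 + 4)*50) = (-21*(-28))*(10*50) = 588*500 = 294000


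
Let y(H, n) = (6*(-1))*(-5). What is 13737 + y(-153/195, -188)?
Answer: 13767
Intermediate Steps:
y(H, n) = 30 (y(H, n) = -6*(-5) = 30)
13737 + y(-153/195, -188) = 13737 + 30 = 13767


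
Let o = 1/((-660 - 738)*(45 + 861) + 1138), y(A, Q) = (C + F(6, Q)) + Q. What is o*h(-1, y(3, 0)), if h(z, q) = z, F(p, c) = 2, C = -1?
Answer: 1/1265450 ≈ 7.9023e-7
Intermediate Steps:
y(A, Q) = 1 + Q (y(A, Q) = (-1 + 2) + Q = 1 + Q)
o = -1/1265450 (o = 1/(-1398*906 + 1138) = 1/(-1266588 + 1138) = 1/(-1265450) = -1/1265450 ≈ -7.9023e-7)
o*h(-1, y(3, 0)) = -1/1265450*(-1) = 1/1265450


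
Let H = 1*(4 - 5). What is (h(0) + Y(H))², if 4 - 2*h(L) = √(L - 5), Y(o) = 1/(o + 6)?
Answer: 359/100 - 11*I*√5/5 ≈ 3.59 - 4.9193*I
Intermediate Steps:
H = -1 (H = 1*(-1) = -1)
Y(o) = 1/(6 + o)
h(L) = 2 - √(-5 + L)/2 (h(L) = 2 - √(L - 5)/2 = 2 - √(-5 + L)/2)
(h(0) + Y(H))² = ((2 - √(-5 + 0)/2) + 1/(6 - 1))² = ((2 - I*√5/2) + 1/5)² = ((2 - I*√5/2) + ⅕)² = (11/5 - I*√5/2)²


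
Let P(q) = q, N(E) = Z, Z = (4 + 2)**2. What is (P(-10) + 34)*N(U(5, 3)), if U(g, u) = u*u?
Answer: 864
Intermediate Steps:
Z = 36 (Z = 6**2 = 36)
U(g, u) = u**2
N(E) = 36
(P(-10) + 34)*N(U(5, 3)) = (-10 + 34)*36 = 24*36 = 864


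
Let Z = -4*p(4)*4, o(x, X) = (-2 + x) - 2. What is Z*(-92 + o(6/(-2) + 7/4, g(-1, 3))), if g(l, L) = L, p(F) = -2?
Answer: -3112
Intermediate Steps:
o(x, X) = -4 + x
Z = 32 (Z = -4*(-2)*4 = 8*4 = 32)
Z*(-92 + o(6/(-2) + 7/4, g(-1, 3))) = 32*(-92 + (-4 + (6/(-2) + 7/4))) = 32*(-92 + (-4 + (6*(-½) + 7*(¼)))) = 32*(-92 + (-4 + (-3 + 7/4))) = 32*(-92 + (-4 - 5/4)) = 32*(-92 - 21/4) = 32*(-389/4) = -3112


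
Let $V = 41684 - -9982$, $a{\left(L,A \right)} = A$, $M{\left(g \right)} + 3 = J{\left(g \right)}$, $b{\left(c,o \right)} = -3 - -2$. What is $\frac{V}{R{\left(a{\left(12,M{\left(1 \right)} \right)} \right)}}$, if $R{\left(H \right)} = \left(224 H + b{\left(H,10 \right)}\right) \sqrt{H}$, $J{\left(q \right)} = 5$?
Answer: $\frac{8611 \sqrt{2}}{149} \approx 81.73$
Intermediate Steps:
$b{\left(c,o \right)} = -1$ ($b{\left(c,o \right)} = -3 + 2 = -1$)
$M{\left(g \right)} = 2$ ($M{\left(g \right)} = -3 + 5 = 2$)
$R{\left(H \right)} = \sqrt{H} \left(-1 + 224 H\right)$ ($R{\left(H \right)} = \left(224 H - 1\right) \sqrt{H} = \left(-1 + 224 H\right) \sqrt{H} = \sqrt{H} \left(-1 + 224 H\right)$)
$V = 51666$ ($V = 41684 + 9982 = 51666$)
$\frac{V}{R{\left(a{\left(12,M{\left(1 \right)} \right)} \right)}} = \frac{51666}{\sqrt{2} \left(-1 + 224 \cdot 2\right)} = \frac{51666}{\sqrt{2} \left(-1 + 448\right)} = \frac{51666}{\sqrt{2} \cdot 447} = \frac{51666}{447 \sqrt{2}} = 51666 \frac{\sqrt{2}}{894} = \frac{8611 \sqrt{2}}{149}$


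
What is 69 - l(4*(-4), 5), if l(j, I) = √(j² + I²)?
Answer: 69 - √281 ≈ 52.237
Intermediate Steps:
l(j, I) = √(I² + j²)
69 - l(4*(-4), 5) = 69 - √(5² + (4*(-4))²) = 69 - √(25 + (-16)²) = 69 - √(25 + 256) = 69 - √281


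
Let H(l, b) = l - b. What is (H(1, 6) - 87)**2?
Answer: 8464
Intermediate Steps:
(H(1, 6) - 87)**2 = ((1 - 1*6) - 87)**2 = ((1 - 6) - 87)**2 = (-5 - 87)**2 = (-92)**2 = 8464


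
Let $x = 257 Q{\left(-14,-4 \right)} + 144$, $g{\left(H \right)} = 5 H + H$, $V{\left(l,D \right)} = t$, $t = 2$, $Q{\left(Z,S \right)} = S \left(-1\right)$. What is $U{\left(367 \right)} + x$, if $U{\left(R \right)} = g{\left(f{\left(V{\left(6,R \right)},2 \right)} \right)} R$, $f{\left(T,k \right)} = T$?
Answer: $5576$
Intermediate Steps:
$Q{\left(Z,S \right)} = - S$
$V{\left(l,D \right)} = 2$
$g{\left(H \right)} = 6 H$
$U{\left(R \right)} = 12 R$ ($U{\left(R \right)} = 6 \cdot 2 R = 12 R$)
$x = 1172$ ($x = 257 \left(\left(-1\right) \left(-4\right)\right) + 144 = 257 \cdot 4 + 144 = 1028 + 144 = 1172$)
$U{\left(367 \right)} + x = 12 \cdot 367 + 1172 = 4404 + 1172 = 5576$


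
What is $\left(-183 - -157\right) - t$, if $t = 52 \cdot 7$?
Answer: $-390$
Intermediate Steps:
$t = 364$
$\left(-183 - -157\right) - t = \left(-183 - -157\right) - 364 = \left(-183 + 157\right) - 364 = -26 - 364 = -390$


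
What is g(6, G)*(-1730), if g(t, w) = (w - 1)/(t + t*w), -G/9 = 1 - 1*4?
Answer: -11245/42 ≈ -267.74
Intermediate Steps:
G = 27 (G = -9*(1 - 1*4) = -9*(1 - 4) = -9*(-3) = 27)
g(t, w) = (-1 + w)/(t + t*w)
g(6, G)*(-1730) = ((-1 + 27)/(6*(1 + 27)))*(-1730) = ((1/6)*26/28)*(-1730) = ((1/6)*(1/28)*26)*(-1730) = (13/84)*(-1730) = -11245/42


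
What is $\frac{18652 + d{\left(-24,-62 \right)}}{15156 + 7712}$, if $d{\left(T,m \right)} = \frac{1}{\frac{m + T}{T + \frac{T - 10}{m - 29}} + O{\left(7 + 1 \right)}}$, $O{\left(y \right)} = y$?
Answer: $\frac{5427757}{6654588} \approx 0.81564$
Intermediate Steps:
$d{\left(T,m \right)} = \frac{1}{8 + \frac{T + m}{T + \frac{-10 + T}{-29 + m}}}$ ($d{\left(T,m \right)} = \frac{1}{\frac{m + T}{T + \frac{T - 10}{m - 29}} + \left(7 + 1\right)} = \frac{1}{\frac{T + m}{T + \frac{-10 + T}{-29 + m}} + 8} = \frac{1}{8 + \frac{T + m}{T + \frac{-10 + T}{-29 + m}}}$)
$\frac{18652 + d{\left(-24,-62 \right)}}{15156 + 7712} = \frac{18652 + \frac{10 + 28 \left(-24\right) - \left(-24\right) \left(-62\right)}{80 - \left(-62\right)^{2} + 29 \left(-62\right) + 253 \left(-24\right) - \left(-216\right) \left(-62\right)}}{15156 + 7712} = \frac{18652 + \frac{10 - 672 - 1488}{80 - 3844 - 1798 - 6072 - 13392}}{22868} = \left(18652 + \frac{1}{80 - 3844 - 1798 - 6072 - 13392} \left(-2150\right)\right) \frac{1}{22868} = \left(18652 + \frac{1}{-25026} \left(-2150\right)\right) \frac{1}{22868} = \left(18652 - - \frac{25}{291}\right) \frac{1}{22868} = \left(18652 + \frac{25}{291}\right) \frac{1}{22868} = \frac{5427757}{291} \cdot \frac{1}{22868} = \frac{5427757}{6654588}$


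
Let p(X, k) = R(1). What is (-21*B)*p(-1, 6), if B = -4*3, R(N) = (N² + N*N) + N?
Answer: 756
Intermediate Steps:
R(N) = N + 2*N² (R(N) = (N² + N²) + N = 2*N² + N = N + 2*N²)
p(X, k) = 3 (p(X, k) = 1*(1 + 2*1) = 1*(1 + 2) = 1*3 = 3)
B = -12
(-21*B)*p(-1, 6) = -21*(-12)*3 = 252*3 = 756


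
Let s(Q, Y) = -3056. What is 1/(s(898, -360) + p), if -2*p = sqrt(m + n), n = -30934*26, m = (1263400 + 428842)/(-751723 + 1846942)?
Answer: -6693978528/20897231094545 + 3*I*sqrt(107193394549768214)/20897231094545 ≈ -0.00032033 + 4.7002e-5*I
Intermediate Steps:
m = 1692242/1095219 ≈ 1.5451
n = -804284
p = -I*sqrt(107193394549768214)/730146 (p = -sqrt(1692242/1095219 - 804284)/2 = -I*sqrt(107193394549768214)/730146 ≈ -448.41*I)
1/(s(898, -360) + p) = 1/(-3056 - I*sqrt(107193394549768214)/730146)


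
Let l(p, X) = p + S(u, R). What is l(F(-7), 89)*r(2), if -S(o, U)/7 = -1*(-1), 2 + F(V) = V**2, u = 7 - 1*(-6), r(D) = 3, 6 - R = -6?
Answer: 120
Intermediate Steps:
R = 12 (R = 6 - 1*(-6) = 6 + 6 = 12)
u = 13 (u = 7 + 6 = 13)
F(V) = -2 + V**2
S(o, U) = -7 (S(o, U) = -(-7)*(-1) = -7*1 = -7)
l(p, X) = -7 + p (l(p, X) = p - 7 = -7 + p)
l(F(-7), 89)*r(2) = (-7 + (-2 + (-7)**2))*3 = (-7 + (-2 + 49))*3 = (-7 + 47)*3 = 40*3 = 120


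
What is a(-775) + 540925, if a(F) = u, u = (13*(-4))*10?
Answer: 540405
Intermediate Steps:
u = -520 (u = -52*10 = -520)
a(F) = -520
a(-775) + 540925 = -520 + 540925 = 540405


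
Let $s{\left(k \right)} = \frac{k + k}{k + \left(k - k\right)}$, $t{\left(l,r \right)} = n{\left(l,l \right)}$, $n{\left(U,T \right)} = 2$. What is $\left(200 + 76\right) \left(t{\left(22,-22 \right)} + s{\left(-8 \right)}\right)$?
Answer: $1104$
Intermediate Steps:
$t{\left(l,r \right)} = 2$
$s{\left(k \right)} = 2$ ($s{\left(k \right)} = \frac{2 k}{k + 0} = \frac{2 k}{k} = 2$)
$\left(200 + 76\right) \left(t{\left(22,-22 \right)} + s{\left(-8 \right)}\right) = \left(200 + 76\right) \left(2 + 2\right) = 276 \cdot 4 = 1104$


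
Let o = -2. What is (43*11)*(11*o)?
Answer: -10406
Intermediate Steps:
(43*11)*(11*o) = (43*11)*(11*(-2)) = 473*(-22) = -10406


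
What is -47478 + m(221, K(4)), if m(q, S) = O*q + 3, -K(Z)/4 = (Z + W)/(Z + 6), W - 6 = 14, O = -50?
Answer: -58525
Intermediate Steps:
W = 20 (W = 6 + 14 = 20)
K(Z) = -4*(20 + Z)/(6 + Z) (K(Z) = -4*(Z + 20)/(Z + 6) = -4*(20 + Z)/(6 + Z))
m(q, S) = 3 - 50*q (m(q, S) = -50*q + 3 = 3 - 50*q)
-47478 + m(221, K(4)) = -47478 + (3 - 50*221) = -47478 + (3 - 11050) = -47478 - 11047 = -58525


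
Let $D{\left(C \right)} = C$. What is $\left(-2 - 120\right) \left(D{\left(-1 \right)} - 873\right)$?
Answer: $106628$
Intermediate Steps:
$\left(-2 - 120\right) \left(D{\left(-1 \right)} - 873\right) = \left(-2 - 120\right) \left(-1 - 873\right) = \left(-2 - 120\right) \left(-874\right) = \left(-122\right) \left(-874\right) = 106628$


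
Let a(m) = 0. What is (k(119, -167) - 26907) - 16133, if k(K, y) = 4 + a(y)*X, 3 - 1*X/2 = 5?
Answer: -43036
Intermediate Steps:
X = -4 (X = 6 - 2*5 = 6 - 10 = -4)
k(K, y) = 4 (k(K, y) = 4 + 0*(-4) = 4 + 0 = 4)
(k(119, -167) - 26907) - 16133 = (4 - 26907) - 16133 = -26903 - 16133 = -43036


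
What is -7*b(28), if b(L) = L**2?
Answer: -5488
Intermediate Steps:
-7*b(28) = -7*28**2 = -7*784 = -5488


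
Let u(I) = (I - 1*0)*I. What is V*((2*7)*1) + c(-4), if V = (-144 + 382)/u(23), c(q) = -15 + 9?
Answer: 158/529 ≈ 0.29868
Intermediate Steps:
c(q) = -6
u(I) = I**2 (u(I) = (I + 0)*I = I*I = I**2)
V = 238/529 (V = (-144 + 382)/(23**2) = 238/529 ≈ 0.44991)
V*((2*7)*1) + c(-4) = 238*((2*7)*1)/529 - 6 = 238*(14*1)/529 - 6 = (238/529)*14 - 6 = 3332/529 - 6 = 158/529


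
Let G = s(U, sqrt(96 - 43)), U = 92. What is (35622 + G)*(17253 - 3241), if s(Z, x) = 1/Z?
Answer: 11480119175/23 ≈ 4.9914e+8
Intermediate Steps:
G = 1/92 ≈ 0.010870
(35622 + G)*(17253 - 3241) = (35622 + 1/92)*(17253 - 3241) = (3277225/92)*14012 = 11480119175/23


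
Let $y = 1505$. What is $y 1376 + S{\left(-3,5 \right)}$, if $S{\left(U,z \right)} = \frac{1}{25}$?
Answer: $\frac{51772001}{25} \approx 2.0709 \cdot 10^{6}$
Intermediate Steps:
$S{\left(U,z \right)} = \frac{1}{25}$
$y 1376 + S{\left(-3,5 \right)} = 1505 \cdot 1376 + \frac{1}{25} = 2070880 + \frac{1}{25} = \frac{51772001}{25}$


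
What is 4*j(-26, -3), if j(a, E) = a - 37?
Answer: -252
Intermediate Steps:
j(a, E) = -37 + a
4*j(-26, -3) = 4*(-37 - 26) = 4*(-63) = -252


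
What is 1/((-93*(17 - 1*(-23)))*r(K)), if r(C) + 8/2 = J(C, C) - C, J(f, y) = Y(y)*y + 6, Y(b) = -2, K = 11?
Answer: 1/115320 ≈ 8.6715e-6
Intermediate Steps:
J(f, y) = 6 - 2*y (J(f, y) = -2*y + 6 = 6 - 2*y)
r(C) = 2 - 3*C (r(C) = -4 + ((6 - 2*C) - C) = -4 + (6 - 3*C) = 2 - 3*C)
1/((-93*(17 - 1*(-23)))*r(K)) = 1/((-93*(17 - 1*(-23)))*(2 - 3*11)) = 1/((-93*(17 + 23))*(2 - 33)) = 1/(-93*40*(-31)) = 1/(-3720*(-31)) = 1/115320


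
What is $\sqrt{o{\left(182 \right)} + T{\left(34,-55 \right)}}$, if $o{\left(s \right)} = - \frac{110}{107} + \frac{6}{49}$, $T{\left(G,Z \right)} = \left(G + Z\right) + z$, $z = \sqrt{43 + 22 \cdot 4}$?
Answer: $\frac{\sqrt{-12289057 + 561001 \sqrt{131}}}{749} \approx 3.2342 i$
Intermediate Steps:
$z = \sqrt{131}$ ($z = \sqrt{43 + 88} = \sqrt{131} \approx 11.446$)
$T{\left(G,Z \right)} = G + Z + \sqrt{131}$ ($T{\left(G,Z \right)} = \left(G + Z\right) + \sqrt{131} = G + Z + \sqrt{131}$)
$o{\left(s \right)} = - \frac{4748}{5243}$ ($o{\left(s \right)} = \left(-110\right) \frac{1}{107} + 6 \cdot \frac{1}{49} = - \frac{110}{107} + \frac{6}{49} = - \frac{4748}{5243}$)
$\sqrt{o{\left(182 \right)} + T{\left(34,-55 \right)}} = \sqrt{- \frac{4748}{5243} + \left(34 - 55 + \sqrt{131}\right)} = \sqrt{- \frac{4748}{5243} - \left(21 - \sqrt{131}\right)} = \sqrt{- \frac{114851}{5243} + \sqrt{131}}$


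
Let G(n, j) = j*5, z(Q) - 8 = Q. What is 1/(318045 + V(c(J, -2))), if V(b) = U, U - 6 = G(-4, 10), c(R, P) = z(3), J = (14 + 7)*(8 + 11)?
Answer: 1/318101 ≈ 3.1437e-6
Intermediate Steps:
z(Q) = 8 + Q
J = 399 (J = 21*19 = 399)
c(R, P) = 11 (c(R, P) = 8 + 3 = 11)
G(n, j) = 5*j
U = 56 (U = 6 + 5*10 = 6 + 50 = 56)
V(b) = 56
1/(318045 + V(c(J, -2))) = 1/(318045 + 56) = 1/318101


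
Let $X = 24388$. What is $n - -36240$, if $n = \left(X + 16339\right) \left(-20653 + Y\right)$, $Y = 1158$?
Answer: $-793936625$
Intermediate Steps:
$n = -793972865$ ($n = \left(24388 + 16339\right) \left(-20653 + 1158\right) = 40727 \left(-19495\right) = -793972865$)
$n - -36240 = -793972865 - -36240 = -793972865 + 36240 = -793936625$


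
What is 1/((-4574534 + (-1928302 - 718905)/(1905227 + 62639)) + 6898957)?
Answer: 1967866/4574150344111 ≈ 4.3021e-7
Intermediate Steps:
1/((-4574534 + (-1928302 - 718905)/(1905227 + 62639)) + 6898957) = 1/((-4574534 - 2647207/1967866) + 6898957) = 1/(-9002072571651/1967866 + 6898957) = 1/(4574150344111/1967866) = 1967866/4574150344111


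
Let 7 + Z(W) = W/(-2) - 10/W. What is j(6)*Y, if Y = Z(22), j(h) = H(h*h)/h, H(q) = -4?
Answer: 406/33 ≈ 12.303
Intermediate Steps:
Z(W) = -7 - 10/W - W/2 (Z(W) = -7 + (W/(-2) - 10/W) = -7 + (W*(-1/2) - 10/W) = -7 + (-W/2 - 10/W) = -7 + (-10/W - W/2) = -7 - 10/W - W/2)
j(h) = -4/h
Y = -203/11 (Y = -7 - 10/22 - 1/2*22 = -7 - 10*1/22 - 11 = -7 - 5/11 - 11 = -203/11 ≈ -18.455)
j(6)*Y = -4/6*(-203/11) = -4*1/6*(-203/11) = -2/3*(-203/11) = 406/33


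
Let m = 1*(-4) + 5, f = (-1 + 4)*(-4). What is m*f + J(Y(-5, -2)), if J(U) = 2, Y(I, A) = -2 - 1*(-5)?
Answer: -10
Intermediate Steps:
Y(I, A) = 3 (Y(I, A) = -2 + 5 = 3)
f = -12 (f = 3*(-4) = -12)
m = 1 (m = -4 + 5 = 1)
m*f + J(Y(-5, -2)) = 1*(-12) + 2 = -12 + 2 = -10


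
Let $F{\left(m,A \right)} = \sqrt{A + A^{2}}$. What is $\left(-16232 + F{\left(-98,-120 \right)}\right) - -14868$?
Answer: $-1364 + 2 \sqrt{3570} \approx -1244.5$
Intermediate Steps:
$\left(-16232 + F{\left(-98,-120 \right)}\right) - -14868 = \left(-16232 + \sqrt{- 120 \left(1 - 120\right)}\right) - -14868 = \left(-16232 + \sqrt{\left(-120\right) \left(-119\right)}\right) + 14868 = \left(-16232 + \sqrt{14280}\right) + 14868 = \left(-16232 + 2 \sqrt{3570}\right) + 14868 = -1364 + 2 \sqrt{3570}$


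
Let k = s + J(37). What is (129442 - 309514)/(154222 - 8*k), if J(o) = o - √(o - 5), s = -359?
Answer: -7058732364/6146402689 + 1440576*√2/6146402689 ≈ -1.1481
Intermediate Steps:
J(o) = o - √(-5 + o)
k = -322 - 4*√2 (k = -359 + (37 - √(-5 + 37)) = -359 + (37 - √32) = -359 + (37 - 4*√2) = -322 - 4*√2 ≈ -327.66)
(129442 - 309514)/(154222 - 8*k) = (129442 - 309514)/(154222 - 8*(-322 - 4*√2)) = -180072/(154222 + (2576 + 32*√2)) = -180072/(156798 + 32*√2)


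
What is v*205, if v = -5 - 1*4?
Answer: -1845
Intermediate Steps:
v = -9 (v = -5 - 4 = -9)
v*205 = -9*205 = -1845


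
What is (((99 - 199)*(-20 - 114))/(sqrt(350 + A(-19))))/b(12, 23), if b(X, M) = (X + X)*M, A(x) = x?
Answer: 1675*sqrt(331)/22839 ≈ 1.3343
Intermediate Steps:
b(X, M) = 2*M*X (b(X, M) = (2*X)*M = 2*M*X)
(((99 - 199)*(-20 - 114))/(sqrt(350 + A(-19))))/b(12, 23) = (((99 - 199)*(-20 - 114))/(sqrt(350 - 19)))/((2*23*12)) = ((-100*(-134))/(sqrt(331)))/552 = (13400*(sqrt(331)/331))*(1/552) = (13400*sqrt(331)/331)*(1/552) = 1675*sqrt(331)/22839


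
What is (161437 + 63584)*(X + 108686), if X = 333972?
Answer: 99607345818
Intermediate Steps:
(161437 + 63584)*(X + 108686) = (161437 + 63584)*(333972 + 108686) = 225021*442658 = 99607345818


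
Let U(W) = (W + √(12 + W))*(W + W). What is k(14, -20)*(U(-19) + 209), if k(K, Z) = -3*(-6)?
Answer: 16758 - 684*I*√7 ≈ 16758.0 - 1809.7*I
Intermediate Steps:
k(K, Z) = 18
U(W) = 2*W*(W + √(12 + W)) (U(W) = (W + √(12 + W))*(2*W) = 2*W*(W + √(12 + W)))
k(14, -20)*(U(-19) + 209) = 18*(2*(-19)*(-19 + √(12 - 19)) + 209) = 18*(2*(-19)*(-19 + √(-7)) + 209) = 18*(2*(-19)*(-19 + I*√7) + 209) = 18*((722 - 38*I*√7) + 209) = 18*(931 - 38*I*√7) = 16758 - 684*I*√7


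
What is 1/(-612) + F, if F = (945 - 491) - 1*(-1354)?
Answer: 1106495/612 ≈ 1808.0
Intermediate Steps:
F = 1808 (F = 454 + 1354 = 1808)
1/(-612) + F = 1/(-612) + 1808 = -1/612 + 1808 = 1106495/612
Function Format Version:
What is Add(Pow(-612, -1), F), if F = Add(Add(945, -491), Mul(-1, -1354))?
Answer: Rational(1106495, 612) ≈ 1808.0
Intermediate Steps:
F = 1808 (F = Add(454, 1354) = 1808)
Add(Pow(-612, -1), F) = Add(Pow(-612, -1), 1808) = Add(Rational(-1, 612), 1808) = Rational(1106495, 612)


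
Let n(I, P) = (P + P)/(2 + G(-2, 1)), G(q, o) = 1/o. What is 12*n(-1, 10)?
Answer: 80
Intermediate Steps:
n(I, P) = 2*P/3 (n(I, P) = (P + P)/(2 + 1/1) = (2*P)/(2 + 1) = (2*P)/3 = (2*P)*(1/3) = 2*P/3)
12*n(-1, 10) = 12*((2/3)*10) = 12*(20/3) = 80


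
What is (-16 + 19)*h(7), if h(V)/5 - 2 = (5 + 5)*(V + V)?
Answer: 2130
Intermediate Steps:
h(V) = 10 + 100*V (h(V) = 10 + 5*((5 + 5)*(V + V)) = 10 + 5*(10*(2*V)) = 10 + 5*(20*V) = 10 + 100*V)
(-16 + 19)*h(7) = (-16 + 19)*(10 + 100*7) = 3*(10 + 700) = 3*710 = 2130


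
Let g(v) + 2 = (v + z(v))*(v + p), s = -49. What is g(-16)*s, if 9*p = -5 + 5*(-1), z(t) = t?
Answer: -240590/9 ≈ -26732.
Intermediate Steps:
p = -10/9 (p = (-5 + 5*(-1))/9 = (-5 - 5)/9 = (⅑)*(-10) = -10/9 ≈ -1.1111)
g(v) = -2 + 2*v*(-10/9 + v) (g(v) = -2 + (v + v)*(v - 10/9) = -2 + (2*v)*(-10/9 + v) = -2 + 2*v*(-10/9 + v))
g(-16)*s = (-2 + 2*(-16)² - 20/9*(-16))*(-49) = (-2 + 2*256 + 320/9)*(-49) = (-2 + 512 + 320/9)*(-49) = (4910/9)*(-49) = -240590/9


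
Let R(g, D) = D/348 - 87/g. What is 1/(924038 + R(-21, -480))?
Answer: 203/187580275 ≈ 1.0822e-6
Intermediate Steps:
R(g, D) = -87/g + D/348 (R(g, D) = D*(1/348) - 87/g = D/348 - 87/g = -87/g + D/348)
1/(924038 + R(-21, -480)) = 1/(924038 + (-87/(-21) + (1/348)*(-480))) = 1/(924038 + (-87*(-1/21) - 40/29)) = 1/(924038 + (29/7 - 40/29)) = 1/(924038 + 561/203) = 1/(187580275/203) = 203/187580275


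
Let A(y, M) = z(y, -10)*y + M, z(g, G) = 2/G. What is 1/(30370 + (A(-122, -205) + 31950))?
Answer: 5/310697 ≈ 1.6093e-5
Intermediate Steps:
A(y, M) = M - y/5 (A(y, M) = (2/(-10))*y + M = (2*(-⅒))*y + M = -y/5 + M = M - y/5)
1/(30370 + (A(-122, -205) + 31950)) = 1/(30370 + ((-205 - ⅕*(-122)) + 31950)) = 1/(30370 + ((-205 + 122/5) + 31950)) = 1/(30370 + (-903/5 + 31950)) = 1/(30370 + 158847/5) = 1/(310697/5) = 5/310697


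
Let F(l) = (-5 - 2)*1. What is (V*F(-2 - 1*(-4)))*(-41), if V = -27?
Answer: -7749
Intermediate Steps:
F(l) = -7 (F(l) = -7*1 = -7)
(V*F(-2 - 1*(-4)))*(-41) = -27*(-7)*(-41) = 189*(-41) = -7749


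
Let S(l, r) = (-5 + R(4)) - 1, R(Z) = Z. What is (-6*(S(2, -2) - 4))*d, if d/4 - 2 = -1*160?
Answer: -22752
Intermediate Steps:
S(l, r) = -2 (S(l, r) = (-5 + 4) - 1 = -1 - 1 = -2)
d = -632 (d = 8 + 4*(-1*160) = 8 + 4*(-160) = 8 - 640 = -632)
(-6*(S(2, -2) - 4))*d = -6*(-2 - 4)*(-632) = -6*(-6)*(-632) = 36*(-632) = -22752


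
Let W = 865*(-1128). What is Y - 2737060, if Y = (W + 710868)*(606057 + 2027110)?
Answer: -697402283344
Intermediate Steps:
W = -975720
Y = -697399546284 (Y = (-975720 + 710868)*(606057 + 2027110) = -264852*2633167 = -697399546284)
Y - 2737060 = -697399546284 - 2737060 = -697402283344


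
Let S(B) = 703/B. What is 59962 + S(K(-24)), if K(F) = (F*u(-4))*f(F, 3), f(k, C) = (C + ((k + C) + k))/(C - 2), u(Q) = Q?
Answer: 241766081/4032 ≈ 59962.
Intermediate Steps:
f(k, C) = (2*C + 2*k)/(-2 + C) (f(k, C) = (C + ((C + k) + k))/(-2 + C) = (C + (C + 2*k))/(-2 + C) = (2*C + 2*k)/(-2 + C))
K(F) = -4*F*(6 + 2*F) (K(F) = (F*(-4))*(2*(3 + F)/(-2 + 3)) = (-4*F)*(2*(3 + F)/1) = (-4*F)*(2*1*(3 + F)) = (-4*F)*(6 + 2*F) = -4*F*(6 + 2*F))
59962 + S(K(-24)) = 59962 + 703/((-8*(-24)*(3 - 24))) = 59962 + 703/((-8*(-24)*(-21))) = 59962 + 703/(-4032) = 59962 + 703*(-1/4032) = 59962 - 703/4032 = 241766081/4032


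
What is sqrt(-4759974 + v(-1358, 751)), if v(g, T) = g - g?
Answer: 3*I*sqrt(528886) ≈ 2181.7*I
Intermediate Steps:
v(g, T) = 0
sqrt(-4759974 + v(-1358, 751)) = sqrt(-4759974 + 0) = sqrt(-4759974) = 3*I*sqrt(528886)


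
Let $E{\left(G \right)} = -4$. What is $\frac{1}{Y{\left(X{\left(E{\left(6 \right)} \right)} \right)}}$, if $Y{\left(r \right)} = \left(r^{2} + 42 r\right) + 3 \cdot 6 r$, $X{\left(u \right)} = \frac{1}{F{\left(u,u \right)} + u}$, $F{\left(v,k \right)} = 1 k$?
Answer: $- \frac{64}{479} \approx -0.13361$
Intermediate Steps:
$F{\left(v,k \right)} = k$
$X{\left(u \right)} = \frac{1}{2 u}$ ($X{\left(u \right)} = \frac{1}{u + u} = \frac{1}{2 u}$)
$Y{\left(r \right)} = r^{2} + 60 r$ ($Y{\left(r \right)} = \left(r^{2} + 42 r\right) + 18 r = r^{2} + 60 r$)
$\frac{1}{Y{\left(X{\left(E{\left(6 \right)} \right)} \right)}} = \frac{1}{\frac{1}{2 \left(-4\right)} \left(60 + \frac{1}{2 \left(-4\right)}\right)} = \frac{1}{\frac{1}{2} \left(- \frac{1}{4}\right) \left(60 + \frac{1}{2} \left(- \frac{1}{4}\right)\right)} = \frac{1}{\left(- \frac{1}{8}\right) \left(60 - \frac{1}{8}\right)} = \frac{1}{\left(- \frac{1}{8}\right) \frac{479}{8}} = \frac{1}{- \frac{479}{64}} = - \frac{64}{479}$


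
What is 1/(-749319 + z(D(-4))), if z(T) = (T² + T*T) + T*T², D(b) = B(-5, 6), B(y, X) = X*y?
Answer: -1/774519 ≈ -1.2911e-6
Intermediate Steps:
D(b) = -30 (D(b) = 6*(-5) = -30)
z(T) = T³ + 2*T² (z(T) = (T² + T²) + T³ = 2*T² + T³ = T³ + 2*T²)
1/(-749319 + z(D(-4))) = 1/(-749319 + (-30)²*(2 - 30)) = 1/(-749319 + 900*(-28)) = 1/(-749319 - 25200) = 1/(-774519) = -1/774519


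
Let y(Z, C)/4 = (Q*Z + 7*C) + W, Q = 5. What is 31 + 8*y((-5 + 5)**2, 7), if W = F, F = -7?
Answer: 1375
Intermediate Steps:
W = -7
y(Z, C) = -28 + 20*Z + 28*C (y(Z, C) = 4*((5*Z + 7*C) - 7) = 4*(-7 + 5*Z + 7*C) = -28 + 20*Z + 28*C)
31 + 8*y((-5 + 5)**2, 7) = 31 + 8*(-28 + 20*(-5 + 5)**2 + 28*7) = 31 + 8*(-28 + 20*0**2 + 196) = 31 + 8*(-28 + 20*0 + 196) = 31 + 8*(-28 + 0 + 196) = 31 + 8*168 = 31 + 1344 = 1375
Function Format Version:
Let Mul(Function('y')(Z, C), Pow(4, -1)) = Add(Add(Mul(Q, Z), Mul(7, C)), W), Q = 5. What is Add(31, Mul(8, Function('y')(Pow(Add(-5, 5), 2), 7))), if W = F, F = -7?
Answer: 1375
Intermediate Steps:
W = -7
Function('y')(Z, C) = Add(-28, Mul(20, Z), Mul(28, C)) (Function('y')(Z, C) = Mul(4, Add(Add(Mul(5, Z), Mul(7, C)), -7)) = Mul(4, Add(-7, Mul(5, Z), Mul(7, C))) = Add(-28, Mul(20, Z), Mul(28, C)))
Add(31, Mul(8, Function('y')(Pow(Add(-5, 5), 2), 7))) = Add(31, Mul(8, Add(-28, Mul(20, Pow(Add(-5, 5), 2)), Mul(28, 7)))) = Add(31, Mul(8, Add(-28, Mul(20, Pow(0, 2)), 196))) = Add(31, Mul(8, Add(-28, Mul(20, 0), 196))) = Add(31, Mul(8, Add(-28, 0, 196))) = Add(31, Mul(8, 168)) = Add(31, 1344) = 1375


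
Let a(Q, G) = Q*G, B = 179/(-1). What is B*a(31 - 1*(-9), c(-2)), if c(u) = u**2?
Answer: -28640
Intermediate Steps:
B = -179 (B = 179*(-1) = -179)
a(Q, G) = G*Q
B*a(31 - 1*(-9), c(-2)) = -179*(-2)**2*(31 - 1*(-9)) = -716*(31 + 9) = -716*40 = -179*160 = -28640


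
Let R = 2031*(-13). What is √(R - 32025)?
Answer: 6*I*√1623 ≈ 241.72*I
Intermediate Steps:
R = -26403
√(R - 32025) = √(-26403 - 32025) = √(-58428) = 6*I*√1623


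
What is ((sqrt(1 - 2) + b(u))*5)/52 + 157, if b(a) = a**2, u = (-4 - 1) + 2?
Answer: 8209/52 + 5*I/52 ≈ 157.87 + 0.096154*I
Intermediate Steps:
u = -3 (u = -5 + 2 = -3)
((sqrt(1 - 2) + b(u))*5)/52 + 157 = ((sqrt(1 - 2) + (-3)**2)*5)/52 + 157 = ((sqrt(-1) + 9)*5)/52 + 157 = ((I + 9)*5)/52 + 157 = ((9 + I)*5)/52 + 157 = (45 + 5*I)/52 + 157 = (45/52 + 5*I/52) + 157 = 8209/52 + 5*I/52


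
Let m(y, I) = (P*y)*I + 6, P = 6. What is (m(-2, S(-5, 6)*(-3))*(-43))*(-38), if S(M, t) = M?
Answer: -284316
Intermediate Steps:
m(y, I) = 6 + 6*I*y (m(y, I) = (6*y)*I + 6 = 6*I*y + 6 = 6 + 6*I*y)
(m(-2, S(-5, 6)*(-3))*(-43))*(-38) = ((6 + 6*(-5*(-3))*(-2))*(-43))*(-38) = ((6 + 6*15*(-2))*(-43))*(-38) = ((6 - 180)*(-43))*(-38) = -174*(-43)*(-38) = 7482*(-38) = -284316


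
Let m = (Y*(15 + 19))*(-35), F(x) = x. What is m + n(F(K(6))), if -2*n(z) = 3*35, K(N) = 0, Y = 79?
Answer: -188125/2 ≈ -94063.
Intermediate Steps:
n(z) = -105/2 (n(z) = -3*35/2 = -½*105 = -105/2)
m = -94010 (m = (79*(15 + 19))*(-35) = (79*34)*(-35) = 2686*(-35) = -94010)
m + n(F(K(6))) = -94010 - 105/2 = -188125/2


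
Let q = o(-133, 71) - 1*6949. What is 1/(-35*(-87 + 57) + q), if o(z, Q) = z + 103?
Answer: -1/5929 ≈ -0.00016866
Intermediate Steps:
o(z, Q) = 103 + z
q = -6979 (q = (103 - 133) - 1*6949 = -30 - 6949 = -6979)
1/(-35*(-87 + 57) + q) = 1/(-35*(-87 + 57) - 6979) = 1/(-35*(-30) - 6979) = 1/(1050 - 6979) = 1/(-5929) = -1/5929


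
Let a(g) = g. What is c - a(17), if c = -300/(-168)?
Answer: -213/14 ≈ -15.214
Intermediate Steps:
c = 25/14 (c = -300*(-1/168) = 25/14 ≈ 1.7857)
c - a(17) = 25/14 - 1*17 = 25/14 - 17 = -213/14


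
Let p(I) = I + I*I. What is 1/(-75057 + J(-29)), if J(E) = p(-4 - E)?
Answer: -1/74407 ≈ -1.3440e-5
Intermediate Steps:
p(I) = I + I²
J(E) = (-4 - E)*(-3 - E) (J(E) = (-4 - E)*(1 + (-4 - E)) = (-4 - E)*(-3 - E))
1/(-75057 + J(-29)) = 1/(-75057 + (3 - 29)*(4 - 29)) = 1/(-75057 - 26*(-25)) = 1/(-75057 + 650) = 1/(-74407) = -1/74407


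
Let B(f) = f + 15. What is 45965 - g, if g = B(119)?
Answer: 45831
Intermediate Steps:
B(f) = 15 + f
g = 134 (g = 15 + 119 = 134)
45965 - g = 45965 - 1*134 = 45965 - 134 = 45831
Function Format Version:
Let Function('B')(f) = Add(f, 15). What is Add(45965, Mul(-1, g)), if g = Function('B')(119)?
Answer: 45831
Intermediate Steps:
Function('B')(f) = Add(15, f)
g = 134 (g = Add(15, 119) = 134)
Add(45965, Mul(-1, g)) = Add(45965, Mul(-1, 134)) = Add(45965, -134) = 45831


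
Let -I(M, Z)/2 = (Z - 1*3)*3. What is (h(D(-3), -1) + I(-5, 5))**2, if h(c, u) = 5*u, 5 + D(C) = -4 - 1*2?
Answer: 289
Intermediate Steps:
D(C) = -11 (D(C) = -5 + (-4 - 1*2) = -5 + (-4 - 2) = -5 - 6 = -11)
I(M, Z) = 18 - 6*Z (I(M, Z) = -2*(Z - 1*3)*3 = -2*(Z - 3)*3 = -2*(-3 + Z)*3 = -2*(-9 + 3*Z) = 18 - 6*Z)
(h(D(-3), -1) + I(-5, 5))**2 = (5*(-1) + (18 - 6*5))**2 = (-5 + (18 - 30))**2 = (-5 - 12)**2 = (-17)**2 = 289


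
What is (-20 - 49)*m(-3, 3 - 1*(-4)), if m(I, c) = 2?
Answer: -138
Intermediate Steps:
(-20 - 49)*m(-3, 3 - 1*(-4)) = (-20 - 49)*2 = -69*2 = -138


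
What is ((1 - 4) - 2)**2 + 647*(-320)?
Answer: -207015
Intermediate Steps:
((1 - 4) - 2)**2 + 647*(-320) = (-3 - 2)**2 - 207040 = (-5)**2 - 207040 = 25 - 207040 = -207015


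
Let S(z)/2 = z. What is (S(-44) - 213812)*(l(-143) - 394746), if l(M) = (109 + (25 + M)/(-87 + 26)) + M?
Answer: 5151024721800/61 ≈ 8.4443e+10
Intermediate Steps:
S(z) = 2*z
l(M) = 6624/61 + 60*M/61 (l(M) = (109 + (25 + M)/(-61)) + M = (109 + (25 + M)*(-1/61)) + M = (109 + (-25/61 - M/61)) + M = (6624/61 - M/61) + M = 6624/61 + 60*M/61)
(S(-44) - 213812)*(l(-143) - 394746) = (2*(-44) - 213812)*((6624/61 + (60/61)*(-143)) - 394746) = (-88 - 213812)*((6624/61 - 8580/61) - 394746) = -213900*(-1956/61 - 394746) = -213900*(-24081462/61) = 5151024721800/61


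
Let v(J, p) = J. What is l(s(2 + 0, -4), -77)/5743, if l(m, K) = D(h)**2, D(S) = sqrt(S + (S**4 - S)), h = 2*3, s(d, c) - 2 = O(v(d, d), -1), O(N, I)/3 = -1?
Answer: 1296/5743 ≈ 0.22567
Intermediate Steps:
O(N, I) = -3 (O(N, I) = 3*(-1) = -3)
s(d, c) = -1 (s(d, c) = 2 - 3 = -1)
h = 6
D(S) = sqrt(S**4)
l(m, K) = 1296 (l(m, K) = (sqrt(6**4))**2 = (sqrt(1296))**2 = 36**2 = 1296)
l(s(2 + 0, -4), -77)/5743 = 1296/5743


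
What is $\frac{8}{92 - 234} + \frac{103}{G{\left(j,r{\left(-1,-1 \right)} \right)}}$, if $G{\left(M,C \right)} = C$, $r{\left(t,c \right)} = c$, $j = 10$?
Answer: $- \frac{7317}{71} \approx -103.06$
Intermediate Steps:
$\frac{8}{92 - 234} + \frac{103}{G{\left(j,r{\left(-1,-1 \right)} \right)}} = \frac{8}{92 - 234} + \frac{103}{-1} = \frac{8}{-142} + 103 \left(-1\right) = 8 \left(- \frac{1}{142}\right) - 103 = - \frac{4}{71} - 103 = - \frac{7317}{71}$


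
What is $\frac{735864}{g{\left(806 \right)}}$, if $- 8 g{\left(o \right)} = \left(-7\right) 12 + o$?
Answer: $- \frac{2943456}{361} \approx -8153.6$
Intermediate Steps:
$g{\left(o \right)} = \frac{21}{2} - \frac{o}{8}$ ($g{\left(o \right)} = - \frac{\left(-7\right) 12 + o}{8} = - \frac{-84 + o}{8} = \frac{21}{2} - \frac{o}{8}$)
$\frac{735864}{g{\left(806 \right)}} = \frac{735864}{\frac{21}{2} - \frac{403}{4}} = \frac{735864}{- \frac{361}{4}} = 735864 \left(- \frac{4}{361}\right) = - \frac{2943456}{361}$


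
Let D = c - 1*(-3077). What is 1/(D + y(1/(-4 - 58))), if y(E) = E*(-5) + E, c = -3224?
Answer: -31/4555 ≈ -0.0068057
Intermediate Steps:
D = -147 (D = -3224 - 1*(-3077) = -3224 + 3077 = -147)
y(E) = -4*E (y(E) = -5*E + E = -4*E)
1/(D + y(1/(-4 - 58))) = 1/(-147 - 4/(-4 - 58)) = 1/(-147 - 4/(-62)) = 1/(-147 - 4*(-1/62)) = 1/(-147 + 2/31) = 1/(-4555/31) = -31/4555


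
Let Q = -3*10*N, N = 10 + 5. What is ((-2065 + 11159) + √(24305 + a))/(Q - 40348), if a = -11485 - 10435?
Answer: -4547/20399 - 3*√265/40798 ≈ -0.22410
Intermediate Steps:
N = 15
a = -21920
Q = -450 (Q = -3*10*15 = -30*15 = -1*450 = -450)
((-2065 + 11159) + √(24305 + a))/(Q - 40348) = ((-2065 + 11159) + √(24305 - 21920))/(-450 - 40348) = (9094 + √2385)/(-40798) = (9094 + 3*√265)*(-1/40798) = -4547/20399 - 3*√265/40798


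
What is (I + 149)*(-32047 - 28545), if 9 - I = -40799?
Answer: -2481666544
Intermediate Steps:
I = 40808 (I = 9 - 1*(-40799) = 9 + 40799 = 40808)
(I + 149)*(-32047 - 28545) = (40808 + 149)*(-32047 - 28545) = 40957*(-60592) = -2481666544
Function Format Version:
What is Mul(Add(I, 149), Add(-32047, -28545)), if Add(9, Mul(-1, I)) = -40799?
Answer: -2481666544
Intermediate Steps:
I = 40808 (I = Add(9, Mul(-1, -40799)) = Add(9, 40799) = 40808)
Mul(Add(I, 149), Add(-32047, -28545)) = Mul(Add(40808, 149), Add(-32047, -28545)) = Mul(40957, -60592) = -2481666544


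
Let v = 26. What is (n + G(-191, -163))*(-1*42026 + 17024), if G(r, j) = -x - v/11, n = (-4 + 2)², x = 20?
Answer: 5050404/11 ≈ 4.5913e+5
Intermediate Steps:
n = 4 (n = (-2)² = 4)
G(r, j) = -246/11 (G(r, j) = -1*20 - 26/11 = -20 - 26/11 = -246/11)
(n + G(-191, -163))*(-1*42026 + 17024) = (4 - 246/11)*(-1*42026 + 17024) = -202*(-42026 + 17024)/11 = -202/11*(-25002) = 5050404/11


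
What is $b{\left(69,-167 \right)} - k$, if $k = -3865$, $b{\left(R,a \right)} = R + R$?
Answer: $4003$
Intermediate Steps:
$b{\left(R,a \right)} = 2 R$
$b{\left(69,-167 \right)} - k = 2 \cdot 69 - -3865 = 138 + 3865 = 4003$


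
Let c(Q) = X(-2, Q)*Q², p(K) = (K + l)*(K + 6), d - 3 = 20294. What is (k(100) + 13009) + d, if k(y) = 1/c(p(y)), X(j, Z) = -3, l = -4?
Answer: 10346606419967/310652928 ≈ 33306.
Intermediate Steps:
d = 20297 (d = 3 + 20294 = 20297)
p(K) = (-4 + K)*(6 + K) (p(K) = (K - 4)*(K + 6) = (-4 + K)*(6 + K))
c(Q) = -3*Q²
k(y) = -1/(3*(-24 + y² + 2*y)²) (k(y) = 1/(-3*(-24 + y² + 2*y)²) = -1/(3*(-24 + y² + 2*y)²))
(k(100) + 13009) + d = (-1/(3*(-24 + 100² + 2*100)²) + 13009) + 20297 = (-1/(3*(-24 + 10000 + 200)²) + 13009) + 20297 = (-⅓/10176² + 13009) + 20297 = (-⅓*1/103550976 + 13009) + 20297 = (-1/310652928 + 13009) + 20297 = 4041283940351/310652928 + 20297 = 10346606419967/310652928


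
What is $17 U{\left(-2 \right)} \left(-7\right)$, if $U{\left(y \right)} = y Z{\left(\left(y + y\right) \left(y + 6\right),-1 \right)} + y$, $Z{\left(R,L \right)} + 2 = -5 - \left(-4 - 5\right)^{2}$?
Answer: $-20706$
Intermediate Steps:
$Z{\left(R,L \right)} = -88$ ($Z{\left(R,L \right)} = -2 - \left(5 + \left(-4 - 5\right)^{2}\right) = -2 - 86 = -88$)
$U{\left(y \right)} = - 87 y$ ($U{\left(y \right)} = y \left(-88\right) + y = - 88 y + y = - 87 y$)
$17 U{\left(-2 \right)} \left(-7\right) = 17 \left(\left(-87\right) \left(-2\right)\right) \left(-7\right) = 17 \cdot 174 \left(-7\right) = 2958 \left(-7\right) = -20706$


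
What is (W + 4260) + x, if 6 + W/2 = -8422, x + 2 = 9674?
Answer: -2924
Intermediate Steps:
x = 9672 (x = -2 + 9674 = 9672)
W = -16856 (W = -12 + 2*(-8422) = -12 - 16844 = -16856)
(W + 4260) + x = (-16856 + 4260) + 9672 = -12596 + 9672 = -2924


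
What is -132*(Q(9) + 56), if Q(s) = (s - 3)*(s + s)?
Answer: -21648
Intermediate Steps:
Q(s) = 2*s*(-3 + s) (Q(s) = (-3 + s)*(2*s) = 2*s*(-3 + s))
-132*(Q(9) + 56) = -132*(2*9*(-3 + 9) + 56) = -132*(2*9*6 + 56) = -132*(108 + 56) = -132*164 = -21648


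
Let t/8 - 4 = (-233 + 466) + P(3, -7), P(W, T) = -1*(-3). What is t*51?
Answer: 97920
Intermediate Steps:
P(W, T) = 3
t = 1920 (t = 32 + 8*((-233 + 466) + 3) = 32 + 8*(233 + 3) = 32 + 8*236 = 32 + 1888 = 1920)
t*51 = 1920*51 = 97920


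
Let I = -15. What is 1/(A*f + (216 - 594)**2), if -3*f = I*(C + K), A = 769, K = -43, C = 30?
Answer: 1/92899 ≈ 1.0764e-5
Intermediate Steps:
f = -65 (f = -(-5)*(30 - 43) = -(-5)*(-13) = -1/3*195 = -65)
1/(A*f + (216 - 594)**2) = 1/(769*(-65) + (216 - 594)**2) = 1/(-49985 + (-378)**2) = 1/(-49985 + 142884) = 1/92899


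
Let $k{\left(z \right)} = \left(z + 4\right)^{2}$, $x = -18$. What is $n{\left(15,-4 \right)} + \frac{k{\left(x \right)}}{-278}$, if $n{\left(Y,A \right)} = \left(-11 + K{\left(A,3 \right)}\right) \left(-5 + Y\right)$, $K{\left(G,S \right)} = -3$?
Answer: $- \frac{19558}{139} \approx -140.71$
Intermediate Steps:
$n{\left(Y,A \right)} = 70 - 14 Y$ ($n{\left(Y,A \right)} = \left(-11 - 3\right) \left(-5 + Y\right) = - 14 \left(-5 + Y\right) = 70 - 14 Y$)
$k{\left(z \right)} = \left(4 + z\right)^{2}$
$n{\left(15,-4 \right)} + \frac{k{\left(x \right)}}{-278} = \left(70 - 210\right) + \frac{\left(4 - 18\right)^{2}}{-278} = \left(70 - 210\right) - \frac{\left(-14\right)^{2}}{278} = -140 - \frac{98}{139} = - \frac{19558}{139}$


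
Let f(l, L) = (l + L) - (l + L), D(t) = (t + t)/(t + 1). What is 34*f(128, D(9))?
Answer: 0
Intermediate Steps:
D(t) = 2*t/(1 + t) (D(t) = (2*t)/(1 + t) = 2*t/(1 + t))
f(l, L) = 0 (f(l, L) = (L + l) - (L + l) = (L + l) + (-L - l) = 0)
34*f(128, D(9)) = 34*0 = 0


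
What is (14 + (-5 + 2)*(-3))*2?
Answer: 46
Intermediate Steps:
(14 + (-5 + 2)*(-3))*2 = (14 - 3*(-3))*2 = (14 + 9)*2 = 23*2 = 46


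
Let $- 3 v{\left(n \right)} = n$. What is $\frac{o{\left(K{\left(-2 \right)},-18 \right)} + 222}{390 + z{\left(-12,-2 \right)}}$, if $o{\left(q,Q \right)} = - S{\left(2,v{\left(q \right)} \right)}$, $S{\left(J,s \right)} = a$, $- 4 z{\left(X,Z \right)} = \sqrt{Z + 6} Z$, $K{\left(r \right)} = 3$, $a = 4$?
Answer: $\frac{218}{391} \approx 0.55754$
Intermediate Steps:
$v{\left(n \right)} = - \frac{n}{3}$
$z{\left(X,Z \right)} = - \frac{Z \sqrt{6 + Z}}{4}$ ($z{\left(X,Z \right)} = - \frac{\sqrt{Z + 6} Z}{4} = - \frac{\sqrt{6 + Z} Z}{4} = - \frac{Z \sqrt{6 + Z}}{4}$)
$S{\left(J,s \right)} = 4$
$o{\left(q,Q \right)} = -4$ ($o{\left(q,Q \right)} = \left(-1\right) 4 = -4$)
$\frac{o{\left(K{\left(-2 \right)},-18 \right)} + 222}{390 + z{\left(-12,-2 \right)}} = \frac{-4 + 222}{390 - - \frac{\sqrt{6 - 2}}{2}} = \frac{218}{390 - - \frac{\sqrt{4}}{2}} = \frac{218}{390 - \left(- \frac{1}{2}\right) 2} = \frac{218}{390 + 1} = \frac{218}{391}$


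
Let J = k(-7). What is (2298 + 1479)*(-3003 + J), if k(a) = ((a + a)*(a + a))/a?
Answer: -11448087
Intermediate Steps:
k(a) = 4*a (k(a) = ((2*a)*(2*a))/a = (4*a**2)/a = 4*a)
J = -28 (J = 4*(-7) = -28)
(2298 + 1479)*(-3003 + J) = (2298 + 1479)*(-3003 - 28) = 3777*(-3031) = -11448087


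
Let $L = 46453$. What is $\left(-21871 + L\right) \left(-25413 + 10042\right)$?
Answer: $-377849922$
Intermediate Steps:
$\left(-21871 + L\right) \left(-25413 + 10042\right) = \left(-21871 + 46453\right) \left(-25413 + 10042\right) = 24582 \left(-15371\right) = -377849922$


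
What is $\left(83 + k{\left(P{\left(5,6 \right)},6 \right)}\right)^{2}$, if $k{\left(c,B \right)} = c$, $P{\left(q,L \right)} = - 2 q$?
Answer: $5329$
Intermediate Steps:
$\left(83 + k{\left(P{\left(5,6 \right)},6 \right)}\right)^{2} = \left(83 - 10\right)^{2} = 73^{2} = 5329$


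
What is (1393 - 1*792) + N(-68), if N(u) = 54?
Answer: 655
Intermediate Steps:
(1393 - 1*792) + N(-68) = (1393 - 1*792) + 54 = (1393 - 792) + 54 = 601 + 54 = 655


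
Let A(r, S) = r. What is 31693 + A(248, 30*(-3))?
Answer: 31941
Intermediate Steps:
31693 + A(248, 30*(-3)) = 31693 + 248 = 31941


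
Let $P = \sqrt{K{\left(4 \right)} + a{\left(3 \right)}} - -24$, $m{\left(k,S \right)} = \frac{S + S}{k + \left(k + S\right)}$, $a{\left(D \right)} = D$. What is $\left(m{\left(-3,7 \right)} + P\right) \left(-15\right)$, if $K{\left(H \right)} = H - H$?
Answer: $-570 - 15 \sqrt{3} \approx -595.98$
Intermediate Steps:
$K{\left(H \right)} = 0$
$m{\left(k,S \right)} = \frac{2 S}{S + 2 k}$ ($m{\left(k,S \right)} = \frac{2 S}{k + \left(S + k\right)} = \frac{2 S}{S + 2 k}$)
$P = 24 + \sqrt{3}$ ($P = \sqrt{0 + 3} - -24 = \sqrt{3} + 24 = 24 + \sqrt{3} \approx 25.732$)
$\left(m{\left(-3,7 \right)} + P\right) \left(-15\right) = \left(2 \cdot 7 \frac{1}{7 + 2 \left(-3\right)} + \left(24 + \sqrt{3}\right)\right) \left(-15\right) = \left(2 \cdot 7 \frac{1}{7 - 6} + \left(24 + \sqrt{3}\right)\right) \left(-15\right) = \left(2 \cdot 7 \cdot 1^{-1} + \left(24 + \sqrt{3}\right)\right) \left(-15\right) = \left(2 \cdot 7 \cdot 1 + \left(24 + \sqrt{3}\right)\right) \left(-15\right) = \left(14 + \left(24 + \sqrt{3}\right)\right) \left(-15\right) = \left(38 + \sqrt{3}\right) \left(-15\right) = -570 - 15 \sqrt{3}$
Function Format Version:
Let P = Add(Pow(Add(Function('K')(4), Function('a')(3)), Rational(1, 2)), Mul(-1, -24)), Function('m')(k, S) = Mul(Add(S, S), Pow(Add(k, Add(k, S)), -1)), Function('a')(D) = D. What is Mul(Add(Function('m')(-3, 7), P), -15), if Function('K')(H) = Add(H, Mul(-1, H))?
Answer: Add(-570, Mul(-15, Pow(3, Rational(1, 2)))) ≈ -595.98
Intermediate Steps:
Function('K')(H) = 0
Function('m')(k, S) = Mul(2, S, Pow(Add(S, Mul(2, k)), -1)) (Function('m')(k, S) = Mul(Mul(2, S), Pow(Add(k, Add(S, k)), -1)) = Mul(Mul(2, S), Pow(Add(S, Mul(2, k)), -1)) = Mul(2, S, Pow(Add(S, Mul(2, k)), -1)))
P = Add(24, Pow(3, Rational(1, 2))) (P = Add(Pow(Add(0, 3), Rational(1, 2)), Mul(-1, -24)) = Add(Pow(3, Rational(1, 2)), 24) = Add(24, Pow(3, Rational(1, 2))) ≈ 25.732)
Mul(Add(Function('m')(-3, 7), P), -15) = Mul(Add(Mul(2, 7, Pow(Add(7, Mul(2, -3)), -1)), Add(24, Pow(3, Rational(1, 2)))), -15) = Mul(Add(Mul(2, 7, Pow(Add(7, -6), -1)), Add(24, Pow(3, Rational(1, 2)))), -15) = Mul(Add(Mul(2, 7, Pow(1, -1)), Add(24, Pow(3, Rational(1, 2)))), -15) = Mul(Add(Mul(2, 7, 1), Add(24, Pow(3, Rational(1, 2)))), -15) = Mul(Add(14, Add(24, Pow(3, Rational(1, 2)))), -15) = Mul(Add(38, Pow(3, Rational(1, 2))), -15) = Add(-570, Mul(-15, Pow(3, Rational(1, 2))))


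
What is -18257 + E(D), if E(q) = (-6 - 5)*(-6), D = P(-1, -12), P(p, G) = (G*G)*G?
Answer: -18191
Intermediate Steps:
P(p, G) = G**3 (P(p, G) = G**2*G = G**3)
D = -1728 (D = (-12)**3 = -1728)
E(q) = 66 (E(q) = -11*(-6) = 66)
-18257 + E(D) = -18257 + 66 = -18191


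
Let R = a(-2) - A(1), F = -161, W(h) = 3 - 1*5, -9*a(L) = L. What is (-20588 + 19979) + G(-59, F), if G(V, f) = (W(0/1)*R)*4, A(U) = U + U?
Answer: -5353/9 ≈ -594.78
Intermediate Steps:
a(L) = -L/9
W(h) = -2 (W(h) = 3 - 5 = -2)
A(U) = 2*U
R = -16/9 (R = -1/9*(-2) - 2 = 2/9 - 1*2 = 2/9 - 2 = -16/9 ≈ -1.7778)
G(V, f) = 128/9 (G(V, f) = -2*(-16/9)*4 = (32/9)*4 = 128/9)
(-20588 + 19979) + G(-59, F) = (-20588 + 19979) + 128/9 = -609 + 128/9 = -5353/9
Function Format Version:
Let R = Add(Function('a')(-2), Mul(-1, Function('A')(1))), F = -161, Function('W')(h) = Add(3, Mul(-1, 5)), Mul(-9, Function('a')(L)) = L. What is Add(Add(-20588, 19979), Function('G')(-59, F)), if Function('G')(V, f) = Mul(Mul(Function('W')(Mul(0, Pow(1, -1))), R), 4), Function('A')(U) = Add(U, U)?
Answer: Rational(-5353, 9) ≈ -594.78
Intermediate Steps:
Function('a')(L) = Mul(Rational(-1, 9), L)
Function('W')(h) = -2 (Function('W')(h) = Add(3, -5) = -2)
Function('A')(U) = Mul(2, U)
R = Rational(-16, 9) (R = Add(Mul(Rational(-1, 9), -2), Mul(-1, Mul(2, 1))) = Add(Rational(2, 9), Mul(-1, 2)) = Add(Rational(2, 9), -2) = Rational(-16, 9) ≈ -1.7778)
Function('G')(V, f) = Rational(128, 9) (Function('G')(V, f) = Mul(Mul(-2, Rational(-16, 9)), 4) = Mul(Rational(32, 9), 4) = Rational(128, 9))
Add(Add(-20588, 19979), Function('G')(-59, F)) = Add(Add(-20588, 19979), Rational(128, 9)) = Add(-609, Rational(128, 9)) = Rational(-5353, 9)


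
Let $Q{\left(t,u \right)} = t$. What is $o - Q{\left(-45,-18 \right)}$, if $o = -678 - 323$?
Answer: $-956$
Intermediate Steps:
$o = -1001$
$o - Q{\left(-45,-18 \right)} = -1001 - -45 = -1001 + 45 = -956$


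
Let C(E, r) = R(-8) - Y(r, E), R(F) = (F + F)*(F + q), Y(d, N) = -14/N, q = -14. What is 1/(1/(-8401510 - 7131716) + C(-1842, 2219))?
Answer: 4768700382/1678546289963 ≈ 0.0028410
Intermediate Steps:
R(F) = 2*F*(-14 + F) (R(F) = (F + F)*(F - 14) = (2*F)*(-14 + F) = 2*F*(-14 + F))
C(E, r) = 352 + 14/E (C(E, r) = 2*(-8)*(-14 - 8) - (-14)/E = 2*(-8)*(-22) + 14/E = 352 + 14/E)
1/(1/(-8401510 - 7131716) + C(-1842, 2219)) = 1/(1/(-8401510 - 7131716) + (352 + 14/(-1842))) = 1/(1/(-15533226) + (352 + 14*(-1/1842))) = 1/(-1/15533226 + (352 - 7/921)) = 1/(-1/15533226 + 324185/921) = 1/(1678546289963/4768700382) = 4768700382/1678546289963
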